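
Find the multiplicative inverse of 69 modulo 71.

35

71 = 1×69 + 2
69 = 34×2 + 1
2 = 2×1 + 0
gcd(69, 71) = 1, so the inverse exists.
Back-substitute for 1:
1 = 1×69 − 34×2
  = −34×71 + 35×69
So 69⁻¹ ≡ 35 (mod 71).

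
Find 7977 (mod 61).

47

7977 = 130·61 + 47, so 7977 ≡ 47 (mod 61).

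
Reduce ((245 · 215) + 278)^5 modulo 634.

509

245 · 215 = 52675 ≡ 53 (mod 634)
53 + 278 = 331
(331)^5 ≡ 509 (mod 634)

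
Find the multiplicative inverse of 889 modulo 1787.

By the extended Euclidean algorithm:
1787 = 2·889 + 9
889 = 98·9 + 7
9 = 1·7 + 2
7 = 3·2 + 1
2 = 2·1 + 0
gcd(889, 1787) = 1, so the inverse exists.
Back-substitute for 1:
1 = 1·7 − 3·2
  = −3·9 + 4·7
  = 4·889 − 395·9
  = −395·1787 + 794·889
So 889⁻¹ ≡ 794 (mod 1787).

794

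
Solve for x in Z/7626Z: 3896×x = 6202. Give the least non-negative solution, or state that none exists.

626

gcd(3896, 7626) = 2, and 2 | 6202, so solutions exist.
Divide through by 2: 1948×x ≡ 3101 (mod 3813).
1948⁻¹ ≡ 781 (mod 3813).
x ≡ 781×3101 ≡ 626 (mod 3813).
The smallest non-negative solution is x = 626.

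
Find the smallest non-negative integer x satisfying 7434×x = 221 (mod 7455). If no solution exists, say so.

no solution

gcd(7434, 7455) = 21, and 21 does not divide 221.
So the congruence has no solution.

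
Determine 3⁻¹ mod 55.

37

By the extended Euclidean algorithm:
55 = 18·3 + 1
3 = 3·1 + 0
gcd(3, 55) = 1, so the inverse exists.
Back-substitute for 1:
1 = 1·55 − 18·3
So 3⁻¹ ≡ −18 ≡ 37 (mod 55).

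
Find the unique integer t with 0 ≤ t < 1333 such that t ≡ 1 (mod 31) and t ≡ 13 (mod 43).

1303

31⁻¹ mod 43: 31×25 ≡ 1 (mod 43), so 31⁻¹ ≡ 25.
t = 1 + 31×((13 − 1)×25 mod 43) = 1 + 31×42 = 1303.
Check: 1303 mod 31 = 1, 1303 mod 43 = 13. ✓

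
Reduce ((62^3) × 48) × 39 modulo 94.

(62)^3 ≡ 38 (mod 94)
38 × 48 = 1824 ≡ 38 (mod 94)
38 × 39 = 1482 ≡ 72 (mod 94)

72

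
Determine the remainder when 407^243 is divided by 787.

1

By square-and-multiply:
243 in binary is 11110011, i.e. 243 = 128 + 64 + 32 + 16 + 2 + 1.
407^1 ≡ 407 (mod 787)
407^2 ≡ 407^2 = 165649 ≡ 379 (mod 787)
407^4 ≡ 379^2 = 143641 ≡ 407 (mod 787)
407^8 ≡ 407^2 = 165649 ≡ 379 (mod 787)
407^16 ≡ 379^2 = 143641 ≡ 407 (mod 787)
407^32 ≡ 407^2 = 165649 ≡ 379 (mod 787)
407^64 ≡ 379^2 = 143641 ≡ 407 (mod 787)
407^128 ≡ 407^2 = 165649 ≡ 379 (mod 787)
407^243 = 407^128 × 407^64 × 407^32 × 407^16 × 407^2 × 407^1 ≡ 379 × 407 × 379 × 407 × 379 × 407 (mod 787).
Accumulate the product:
379 × 407 = 154253 ≡ 1
1 × 379 = 379
379 × 407 = 154253 ≡ 1
1 × 379 = 379
379 × 407 = 154253 ≡ 1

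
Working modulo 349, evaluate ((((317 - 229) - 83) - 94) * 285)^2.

317 - 229 = 88
88 - 83 = 5
5 - 94 = -89 ≡ 260 (mod 349)
260 * 285 = 74100 ≡ 112 (mod 349)
(112)^2 ≡ 329 (mod 349)

329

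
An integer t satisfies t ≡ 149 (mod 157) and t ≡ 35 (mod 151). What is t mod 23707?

157⁻¹ mod 151: 157·126 ≡ 1 (mod 151), so 157⁻¹ ≡ 126.
t = 149 + 157·((35 − 149)·126 mod 151) = 149 + 157·132 = 20873.

20873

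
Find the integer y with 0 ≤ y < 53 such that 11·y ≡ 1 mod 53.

Apply the Euclidean algorithm and back-substitute:
53 = 4·11 + 9
11 = 1·9 + 2
9 = 4·2 + 1
2 = 2·1 + 0
gcd(11, 53) = 1, so the inverse exists.
Back-substitute for 1:
1 = 1·9 − 4·2
  = −4·11 + 5·9
  = 5·53 − 24·11
So 11⁻¹ ≡ −24 ≡ 29 (mod 53).

29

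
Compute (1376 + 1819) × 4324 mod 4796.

2700

1376 + 1819 = 3195
3195 × 4324 = 13815180 ≡ 2700 (mod 4796)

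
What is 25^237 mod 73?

25^1 ≡ 25 (mod 73)
25^2 ≡ 25^2 = 625 ≡ 41 (mod 73)
25^4 ≡ 41^2 = 1681 ≡ 2 (mod 73)
25^8 ≡ 2^2 = 4 (mod 73)
25^16 ≡ 4^2 = 16 (mod 73)
25^32 ≡ 16^2 = 256 ≡ 37 (mod 73)
25^64 ≡ 37^2 = 1369 ≡ 55 (mod 73)
25^128 ≡ 55^2 = 3025 ≡ 32 (mod 73)
25^237 = 25^128 · 25^64 · 25^32 · 25^8 · 25^4 · 25^1 ≡ 32 · 55 · 37 · 4 · 2 · 25 (mod 73).
Accumulate the product:
32 · 55 = 1760 ≡ 8
8 · 37 = 296 ≡ 4
4 · 4 = 16
16 · 2 = 32
32 · 25 = 800 ≡ 70

70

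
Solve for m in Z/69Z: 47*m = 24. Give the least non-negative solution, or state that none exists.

gcd(47, 69) = 1, so a unique solution mod 69 exists.
47⁻¹ ≡ 47 (mod 69).
m ≡ 47*24 ≡ 24 (mod 69).

24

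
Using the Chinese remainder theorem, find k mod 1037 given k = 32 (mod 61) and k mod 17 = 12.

947

61⁻¹ mod 17: 61·12 ≡ 1 (mod 17), so 61⁻¹ ≡ 12.
k = 32 + 61·((12 − 32)·12 mod 17) = 32 + 61·15 = 947.
Check: 947 mod 61 = 32, 947 mod 17 = 12. ✓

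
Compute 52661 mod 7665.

6671

52661 = 6*7665 + 6671, so 52661 ≡ 6671 (mod 7665).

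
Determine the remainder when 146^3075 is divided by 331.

180

Compute successive squares:
146^1 ≡ 146 (mod 331)
146^2 ≡ 146^2 = 21316 ≡ 132 (mod 331)
146^4 ≡ 132^2 = 17424 ≡ 212 (mod 331)
146^8 ≡ 212^2 = 44944 ≡ 259 (mod 331)
146^16 ≡ 259^2 = 67081 ≡ 219 (mod 331)
146^32 ≡ 219^2 = 47961 ≡ 297 (mod 331)
146^64 ≡ 297^2 = 88209 ≡ 163 (mod 331)
146^128 ≡ 163^2 = 26569 ≡ 89 (mod 331)
146^256 ≡ 89^2 = 7921 ≡ 308 (mod 331)
146^512 ≡ 308^2 = 94864 ≡ 198 (mod 331)
146^1024 ≡ 198^2 = 39204 ≡ 146 (mod 331)
146^2048 ≡ 146^2 = 21316 ≡ 132 (mod 331)
146^3075 = 146^2048 · 146^1024 · 146^2 · 146^1 ≡ 132 · 146 · 132 · 146 (mod 331).
Accumulate the product:
132 · 146 = 19272 ≡ 74
74 · 132 = 9768 ≡ 169
169 · 146 = 24674 ≡ 180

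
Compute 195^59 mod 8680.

8315

195^1 ≡ 195 (mod 8680)
195^2 ≡ 195^2 = 38025 ≡ 3305 (mod 8680)
195^4 ≡ 3305^2 = 10923025 ≡ 3585 (mod 8680)
195^8 ≡ 3585^2 = 12852225 ≡ 5825 (mod 8680)
195^16 ≡ 5825^2 = 33930625 ≡ 505 (mod 8680)
195^32 ≡ 505^2 = 255025 ≡ 3305 (mod 8680)
195^59 = 195^32 * 195^16 * 195^8 * 195^2 * 195^1 ≡ 3305 * 505 * 5825 * 3305 * 195 (mod 8680).
Accumulate the product:
3305 * 505 = 1669025 ≡ 2465
2465 * 5825 = 14358625 ≡ 1905
1905 * 3305 = 6296025 ≡ 3025
3025 * 195 = 589875 ≡ 8315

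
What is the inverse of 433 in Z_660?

157

Run the extended Euclidean algorithm:
660 = 1*433 + 227
433 = 1*227 + 206
227 = 1*206 + 21
206 = 9*21 + 17
21 = 1*17 + 4
17 = 4*4 + 1
4 = 4*1 + 0
gcd(433, 660) = 1, so the inverse exists.
Bézout: 1 = −103*660 + 157*433.
So 433⁻¹ ≡ 157 (mod 660).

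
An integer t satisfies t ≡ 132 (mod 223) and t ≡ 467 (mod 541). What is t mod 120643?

223⁻¹ mod 541: 223·410 ≡ 1 (mod 541), so 223⁻¹ ≡ 410.
t = 132 + 223·((467 − 132)·410 mod 541) = 132 + 223·477 = 106503.

106503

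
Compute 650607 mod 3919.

650607 = 166*3919 + 53, so 650607 ≡ 53 (mod 3919).

53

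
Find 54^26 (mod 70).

46

54^1 ≡ 54 (mod 70)
54^2 ≡ 54^2 = 2916 ≡ 46 (mod 70)
54^4 ≡ 46^2 = 2116 ≡ 16 (mod 70)
54^8 ≡ 16^2 = 256 ≡ 46 (mod 70)
54^16 ≡ 46^2 = 2116 ≡ 16 (mod 70)
54^26 = 54^16 × 54^8 × 54^2 ≡ 16 × 46 × 46 (mod 70).
Accumulate the product:
16 × 46 = 736 ≡ 36
36 × 46 = 1656 ≡ 46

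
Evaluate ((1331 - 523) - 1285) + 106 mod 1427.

1331 - 523 = 808
808 - 1285 = -477 ≡ 950 (mod 1427)
950 + 106 = 1056

1056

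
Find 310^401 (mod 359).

174

401 in binary is 110010001, i.e. 401 = 256 + 128 + 16 + 1.
310^1 ≡ 310 (mod 359)
310^2 ≡ 310^2 = 96100 ≡ 247 (mod 359)
310^4 ≡ 247^2 = 61009 ≡ 338 (mod 359)
310^8 ≡ 338^2 = 114244 ≡ 82 (mod 359)
310^16 ≡ 82^2 = 6724 ≡ 262 (mod 359)
310^32 ≡ 262^2 = 68644 ≡ 75 (mod 359)
310^64 ≡ 75^2 = 5625 ≡ 240 (mod 359)
310^128 ≡ 240^2 = 57600 ≡ 160 (mod 359)
310^256 ≡ 160^2 = 25600 ≡ 111 (mod 359)
310^401 = 310^256 × 310^128 × 310^16 × 310^1 ≡ 111 × 160 × 262 × 310 (mod 359).
Accumulate the product:
111 × 160 = 17760 ≡ 169
169 × 262 = 44278 ≡ 121
121 × 310 = 37510 ≡ 174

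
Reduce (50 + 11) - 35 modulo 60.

26

50 + 11 = 61 ≡ 1 (mod 60)
1 - 35 = -34 ≡ 26 (mod 60)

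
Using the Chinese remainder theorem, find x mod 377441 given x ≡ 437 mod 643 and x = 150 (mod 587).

138682

643⁻¹ mod 587: 643*304 ≡ 1 (mod 587), so 643⁻¹ ≡ 304.
x = 437 + 643*((150 − 437)*304 mod 587) = 437 + 643*215 = 138682.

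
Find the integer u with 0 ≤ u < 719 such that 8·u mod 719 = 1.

719 = 89·8 + 7
8 = 1·7 + 1
7 = 7·1 + 0
gcd(8, 719) = 1, so the inverse exists.
Bézout: 1 = −1·719 + 90·8.
So 8⁻¹ ≡ 90 (mod 719).

90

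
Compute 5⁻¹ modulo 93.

56

Apply the Euclidean algorithm and back-substitute:
93 = 18·5 + 3
5 = 1·3 + 2
3 = 1·2 + 1
2 = 2·1 + 0
gcd(5, 93) = 1, so the inverse exists.
Bézout: 1 = 2·93 − 37·5.
So 5⁻¹ ≡ −37 ≡ 56 (mod 93).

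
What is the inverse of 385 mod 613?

164

Apply the Euclidean algorithm and back-substitute:
613 = 1·385 + 228
385 = 1·228 + 157
228 = 1·157 + 71
157 = 2·71 + 15
71 = 4·15 + 11
15 = 1·11 + 4
11 = 2·4 + 3
4 = 1·3 + 1
3 = 3·1 + 0
gcd(385, 613) = 1, so the inverse exists.
Back-substitute for 1:
1 = 1·4 − 1·3
  = −1·11 + 3·4
  = 3·15 − 4·11
  = −4·71 + 19·15
  = 19·157 − 42·71
  = −42·228 + 61·157
  = 61·385 − 103·228
  = −103·613 + 164·385
So 385⁻¹ ≡ 164 (mod 613).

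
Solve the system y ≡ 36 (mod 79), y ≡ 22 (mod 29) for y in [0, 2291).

747

79⁻¹ mod 29: 79*18 ≡ 1 (mod 29), so 79⁻¹ ≡ 18.
y = 36 + 79*((22 − 36)*18 mod 29) = 36 + 79*9 = 747.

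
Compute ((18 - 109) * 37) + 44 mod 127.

106

18 - 109 = -91 ≡ 36 (mod 127)
36 * 37 = 1332 ≡ 62 (mod 127)
62 + 44 = 106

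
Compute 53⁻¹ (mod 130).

27

By the extended Euclidean algorithm:
130 = 2×53 + 24
53 = 2×24 + 5
24 = 4×5 + 4
5 = 1×4 + 1
4 = 4×1 + 0
gcd(53, 130) = 1, so the inverse exists.
Bézout: 1 = −11×130 + 27×53.
So 53⁻¹ ≡ 27 (mod 130).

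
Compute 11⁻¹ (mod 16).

3

16 = 1×11 + 5
11 = 2×5 + 1
5 = 5×1 + 0
gcd(11, 16) = 1, so the inverse exists.
Back-substitute for 1:
1 = 1×11 − 2×5
  = −2×16 + 3×11
So 11⁻¹ ≡ 3 (mod 16).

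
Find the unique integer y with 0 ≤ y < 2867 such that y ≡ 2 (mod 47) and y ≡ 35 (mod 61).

47⁻¹ mod 61: 47×13 ≡ 1 (mod 61), so 47⁻¹ ≡ 13.
y = 2 + 47×((35 − 2)×13 mod 61) = 2 + 47×2 = 96.

96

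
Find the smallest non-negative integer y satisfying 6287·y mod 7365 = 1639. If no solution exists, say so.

1727

gcd(6287, 7365) = 1, so a unique solution mod 7365 exists.
6287⁻¹ ≡ 4598 (mod 7365).
y ≡ 4598·1639 ≡ 1727 (mod 7365).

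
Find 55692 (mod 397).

55692 = 140×397 + 112, so 55692 ≡ 112 (mod 397).

112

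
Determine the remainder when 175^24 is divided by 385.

175^1 ≡ 175 (mod 385)
175^2 ≡ 175^2 = 30625 ≡ 210 (mod 385)
175^4 ≡ 210^2 = 44100 ≡ 210 (mod 385)
175^8 ≡ 210^2 = 44100 ≡ 210 (mod 385)
175^16 ≡ 210^2 = 44100 ≡ 210 (mod 385)
175^24 = 175^16 × 175^8 ≡ 210 × 210 (mod 385).
210 × 210 = 44100 ≡ 210 (mod 385).

210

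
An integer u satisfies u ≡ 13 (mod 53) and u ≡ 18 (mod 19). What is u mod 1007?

53⁻¹ mod 19: 53*14 ≡ 1 (mod 19), so 53⁻¹ ≡ 14.
u = 13 + 53*((18 − 13)*14 mod 19) = 13 + 53*13 = 702.

702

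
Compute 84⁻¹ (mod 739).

44

By the extended Euclidean algorithm:
739 = 8×84 + 67
84 = 1×67 + 17
67 = 3×17 + 16
17 = 1×16 + 1
16 = 16×1 + 0
gcd(84, 739) = 1, so the inverse exists.
Bézout: 1 = −5×739 + 44×84.
So 84⁻¹ ≡ 44 (mod 739).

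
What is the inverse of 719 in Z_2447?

Run the extended Euclidean algorithm:
2447 = 3*719 + 290
719 = 2*290 + 139
290 = 2*139 + 12
139 = 11*12 + 7
12 = 1*7 + 5
7 = 1*5 + 2
5 = 2*2 + 1
2 = 2*1 + 0
gcd(719, 2447) = 1, so the inverse exists.
Bézout: 1 = 300*2447 − 1021*719.
So 719⁻¹ ≡ −1021 ≡ 1426 (mod 2447).

1426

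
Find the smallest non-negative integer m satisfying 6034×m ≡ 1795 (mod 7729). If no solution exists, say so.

5448

gcd(6034, 7729) = 1, so a unique solution mod 7729 exists.
6034⁻¹ ≡ 1523 (mod 7729).
m ≡ 1523×1795 ≡ 5448 (mod 7729).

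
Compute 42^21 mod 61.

58

21 in binary is 10101, i.e. 21 = 16 + 4 + 1.
42^1 ≡ 42 (mod 61)
42^2 ≡ 42^2 = 1764 ≡ 56 (mod 61)
42^4 ≡ 56^2 = 3136 ≡ 25 (mod 61)
42^8 ≡ 25^2 = 625 ≡ 15 (mod 61)
42^16 ≡ 15^2 = 225 ≡ 42 (mod 61)
42^21 = 42^16 * 42^4 * 42^1 ≡ 42 * 25 * 42 (mod 61).
Accumulate the product:
42 * 25 = 1050 ≡ 13
13 * 42 = 546 ≡ 58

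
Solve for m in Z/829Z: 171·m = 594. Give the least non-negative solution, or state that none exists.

gcd(171, 829) = 1, so a unique solution mod 829 exists.
171⁻¹ ≡ 606 (mod 829).
m ≡ 606·594 ≡ 178 (mod 829).

178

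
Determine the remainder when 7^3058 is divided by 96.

49

7^1 ≡ 7 (mod 96)
7^2 ≡ 7^2 = 49 (mod 96)
7^4 ≡ 49^2 = 2401 ≡ 1 (mod 96)
7^8 ≡ 1^2 = 1 (mod 96)
7^16 ≡ 1^2 = 1 (mod 96)
7^32 ≡ 1^2 = 1 (mod 96)
7^64 ≡ 1^2 = 1 (mod 96)
7^128 ≡ 1^2 = 1 (mod 96)
7^256 ≡ 1^2 = 1 (mod 96)
7^512 ≡ 1^2 = 1 (mod 96)
7^1024 ≡ 1^2 = 1 (mod 96)
7^2048 ≡ 1^2 = 1 (mod 96)
7^3058 = 7^2048 × 7^512 × 7^256 × 7^128 × 7^64 × 7^32 × 7^16 × 7^2 ≡ 1 × 1 × 1 × 1 × 1 × 1 × 1 × 49 (mod 96).
Accumulate the product:
1 × 1 = 1
1 × 1 = 1
1 × 1 = 1
1 × 1 = 1
1 × 1 = 1
1 × 1 = 1
1 × 49 = 49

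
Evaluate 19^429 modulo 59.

Using repeated squaring:
19^1 ≡ 19 (mod 59)
19^2 ≡ 19^2 = 361 ≡ 7 (mod 59)
19^4 ≡ 7^2 = 49 (mod 59)
19^8 ≡ 49^2 = 2401 ≡ 41 (mod 59)
19^16 ≡ 41^2 = 1681 ≡ 29 (mod 59)
19^32 ≡ 29^2 = 841 ≡ 15 (mod 59)
19^64 ≡ 15^2 = 225 ≡ 48 (mod 59)
19^128 ≡ 48^2 = 2304 ≡ 3 (mod 59)
19^256 ≡ 3^2 = 9 (mod 59)
19^429 = 19^256 · 19^128 · 19^32 · 19^8 · 19^4 · 19^1 ≡ 9 · 3 · 15 · 41 · 49 · 19 (mod 59).
Accumulate the product:
9 · 3 = 27
27 · 15 = 405 ≡ 51
51 · 41 = 2091 ≡ 26
26 · 49 = 1274 ≡ 35
35 · 19 = 665 ≡ 16

16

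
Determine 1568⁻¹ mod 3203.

239

3203 = 2*1568 + 67
1568 = 23*67 + 27
67 = 2*27 + 13
27 = 2*13 + 1
13 = 13*1 + 0
gcd(1568, 3203) = 1, so the inverse exists.
Bézout: 1 = −117*3203 + 239*1568.
So 1568⁻¹ ≡ 239 (mod 3203).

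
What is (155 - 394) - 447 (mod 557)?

155 - 394 = -239 ≡ 318 (mod 557)
318 - 447 = -129 ≡ 428 (mod 557)

428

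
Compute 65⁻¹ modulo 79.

79 = 1·65 + 14
65 = 4·14 + 9
14 = 1·9 + 5
9 = 1·5 + 4
5 = 1·4 + 1
4 = 4·1 + 0
gcd(65, 79) = 1, so the inverse exists.
Back-substitute for 1:
1 = 1·5 − 1·4
  = −1·9 + 2·5
  = 2·14 − 3·9
  = −3·65 + 14·14
  = 14·79 − 17·65
So 65⁻¹ ≡ −17 ≡ 62 (mod 79).

62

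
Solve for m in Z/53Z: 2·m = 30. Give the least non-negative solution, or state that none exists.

gcd(2, 53) = 1, so a unique solution mod 53 exists.
2⁻¹ ≡ 27 (mod 53).
m ≡ 27·30 ≡ 15 (mod 53).

15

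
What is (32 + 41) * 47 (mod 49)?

1

32 + 41 = 73 ≡ 24 (mod 49)
24 * 47 = 1128 ≡ 1 (mod 49)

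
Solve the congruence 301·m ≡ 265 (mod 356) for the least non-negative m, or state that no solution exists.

157

gcd(301, 356) = 1, so a unique solution mod 356 exists.
301⁻¹ ≡ 233 (mod 356).
m ≡ 233·265 ≡ 157 (mod 356).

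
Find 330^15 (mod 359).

By square-and-multiply:
330^1 ≡ 330 (mod 359)
330^2 ≡ 330^2 = 108900 ≡ 123 (mod 359)
330^4 ≡ 123^2 = 15129 ≡ 51 (mod 359)
330^8 ≡ 51^2 = 2601 ≡ 88 (mod 359)
330^15 = 330^8 · 330^4 · 330^2 · 330^1 ≡ 88 · 51 · 123 · 330 (mod 359).
Accumulate the product:
88 · 51 = 4488 ≡ 180
180 · 123 = 22140 ≡ 241
241 · 330 = 79530 ≡ 191

191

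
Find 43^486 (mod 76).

1

Using repeated squaring:
486 in binary is 111100110, i.e. 486 = 256 + 128 + 64 + 32 + 4 + 2.
43^1 ≡ 43 (mod 76)
43^2 ≡ 43^2 = 1849 ≡ 25 (mod 76)
43^4 ≡ 25^2 = 625 ≡ 17 (mod 76)
43^8 ≡ 17^2 = 289 ≡ 61 (mod 76)
43^16 ≡ 61^2 = 3721 ≡ 73 (mod 76)
43^32 ≡ 73^2 = 5329 ≡ 9 (mod 76)
43^64 ≡ 9^2 = 81 ≡ 5 (mod 76)
43^128 ≡ 5^2 = 25 (mod 76)
43^256 ≡ 25^2 = 625 ≡ 17 (mod 76)
43^486 = 43^256 × 43^128 × 43^64 × 43^32 × 43^4 × 43^2 ≡ 17 × 25 × 5 × 9 × 17 × 25 (mod 76).
Accumulate the product:
17 × 25 = 425 ≡ 45
45 × 5 = 225 ≡ 73
73 × 9 = 657 ≡ 49
49 × 17 = 833 ≡ 73
73 × 25 = 1825 ≡ 1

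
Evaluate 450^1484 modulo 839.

427

Compute successive squares:
1484 in binary is 10111001100, i.e. 1484 = 1024 + 256 + 128 + 64 + 8 + 4.
450^1 ≡ 450 (mod 839)
450^2 ≡ 450^2 = 202500 ≡ 301 (mod 839)
450^4 ≡ 301^2 = 90601 ≡ 828 (mod 839)
450^8 ≡ 828^2 = 685584 ≡ 121 (mod 839)
450^16 ≡ 121^2 = 14641 ≡ 378 (mod 839)
450^32 ≡ 378^2 = 142884 ≡ 254 (mod 839)
450^64 ≡ 254^2 = 64516 ≡ 752 (mod 839)
450^128 ≡ 752^2 = 565504 ≡ 18 (mod 839)
450^256 ≡ 18^2 = 324 (mod 839)
450^512 ≡ 324^2 = 104976 ≡ 101 (mod 839)
450^1024 ≡ 101^2 = 10201 ≡ 133 (mod 839)
450^1484 = 450^1024 × 450^256 × 450^128 × 450^64 × 450^8 × 450^4 ≡ 133 × 324 × 18 × 752 × 121 × 828 (mod 839).
Accumulate the product:
133 × 324 = 43092 ≡ 303
303 × 18 = 5454 ≡ 420
420 × 752 = 315840 ≡ 376
376 × 121 = 45496 ≡ 190
190 × 828 = 157320 ≡ 427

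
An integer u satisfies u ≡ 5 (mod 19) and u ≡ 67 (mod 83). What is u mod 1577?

233

19⁻¹ mod 83: 19*35 ≡ 1 (mod 83), so 19⁻¹ ≡ 35.
u = 5 + 19*((67 − 5)*35 mod 83) = 5 + 19*12 = 233.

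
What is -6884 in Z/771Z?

55

-6884 = -9*771 + 55, so -6884 ≡ 55 (mod 771).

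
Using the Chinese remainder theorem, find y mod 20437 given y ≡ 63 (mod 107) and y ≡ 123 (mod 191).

107⁻¹ mod 191: 107*25 ≡ 1 (mod 191), so 107⁻¹ ≡ 25.
y = 63 + 107*((123 − 63)*25 mod 191) = 63 + 107*163 = 17504.
Check: 17504 mod 107 = 63, 17504 mod 191 = 123. ✓

17504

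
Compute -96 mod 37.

15

-96 = -3·37 + 15, so -96 ≡ 15 (mod 37).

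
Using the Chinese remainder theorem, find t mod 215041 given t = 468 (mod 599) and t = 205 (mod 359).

599⁻¹ mod 359: 599·181 ≡ 1 (mod 359), so 599⁻¹ ≡ 181.
t = 468 + 599·((205 − 468)·181 mod 359) = 468 + 599·144 = 86724.
Check: 86724 mod 599 = 468, 86724 mod 359 = 205. ✓

86724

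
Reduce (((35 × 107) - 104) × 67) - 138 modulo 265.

35 × 107 = 3745 ≡ 35 (mod 265)
35 - 104 = -69 ≡ 196 (mod 265)
196 × 67 = 13132 ≡ 147 (mod 265)
147 - 138 = 9

9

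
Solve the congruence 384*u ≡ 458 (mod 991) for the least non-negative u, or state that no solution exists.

27

gcd(384, 991) = 1, so a unique solution mod 991 exists.
384⁻¹ ≡ 911 (mod 991).
u ≡ 911*458 ≡ 27 (mod 991).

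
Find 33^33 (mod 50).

13

33 in binary is 100001, i.e. 33 = 32 + 1.
33^1 ≡ 33 (mod 50)
33^2 ≡ 33^2 = 1089 ≡ 39 (mod 50)
33^4 ≡ 39^2 = 1521 ≡ 21 (mod 50)
33^8 ≡ 21^2 = 441 ≡ 41 (mod 50)
33^16 ≡ 41^2 = 1681 ≡ 31 (mod 50)
33^32 ≡ 31^2 = 961 ≡ 11 (mod 50)
33^33 = 33^32 · 33^1 ≡ 11 · 33 (mod 50).
11 · 33 = 363 ≡ 13 (mod 50).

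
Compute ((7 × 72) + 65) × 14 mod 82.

12

7 × 72 = 504 ≡ 12 (mod 82)
12 + 65 = 77
77 × 14 = 1078 ≡ 12 (mod 82)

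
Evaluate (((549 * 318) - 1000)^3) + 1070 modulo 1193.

921

549 * 318 = 174582 ≡ 404 (mod 1193)
404 - 1000 = -596 ≡ 597 (mod 1193)
(597)^3 ≡ 1044 (mod 1193)
1044 + 1070 = 2114 ≡ 921 (mod 1193)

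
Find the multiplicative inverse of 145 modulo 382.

382 = 2*145 + 92
145 = 1*92 + 53
92 = 1*53 + 39
53 = 1*39 + 14
39 = 2*14 + 11
14 = 1*11 + 3
11 = 3*3 + 2
3 = 1*2 + 1
2 = 2*1 + 0
gcd(145, 382) = 1, so the inverse exists.
Bézout: 1 = −52*382 + 137*145.
So 145⁻¹ ≡ 137 (mod 382).

137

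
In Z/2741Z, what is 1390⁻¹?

984

2741 = 1*1390 + 1351
1390 = 1*1351 + 39
1351 = 34*39 + 25
39 = 1*25 + 14
25 = 1*14 + 11
14 = 1*11 + 3
11 = 3*3 + 2
3 = 1*2 + 1
2 = 2*1 + 0
gcd(1390, 2741) = 1, so the inverse exists.
Back-substitute for 1:
1 = 1*3 − 1*2
  = −1*11 + 4*3
  = 4*14 − 5*11
  = −5*25 + 9*14
  = 9*39 − 14*25
  = −14*1351 + 485*39
  = 485*1390 − 499*1351
  = −499*2741 + 984*1390
So 1390⁻¹ ≡ 984 (mod 2741).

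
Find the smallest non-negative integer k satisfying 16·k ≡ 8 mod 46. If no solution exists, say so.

gcd(16, 46) = 2, and 2 | 8, so solutions exist.
Divide through by 2: 8·k mod 23 = 4.
8⁻¹ ≡ 3 (mod 23).
k ≡ 3·4 ≡ 12 (mod 23).
The smallest non-negative solution is k = 12.

12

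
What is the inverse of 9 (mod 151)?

84

151 = 16*9 + 7
9 = 1*7 + 2
7 = 3*2 + 1
2 = 2*1 + 0
gcd(9, 151) = 1, so the inverse exists.
Bézout: 1 = 4*151 − 67*9.
So 9⁻¹ ≡ −67 ≡ 84 (mod 151).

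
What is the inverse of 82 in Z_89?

38

89 = 1×82 + 7
82 = 11×7 + 5
7 = 1×5 + 2
5 = 2×2 + 1
2 = 2×1 + 0
gcd(82, 89) = 1, so the inverse exists.
Back-substitute for 1:
1 = 1×5 − 2×2
  = −2×7 + 3×5
  = 3×82 − 35×7
  = −35×89 + 38×82
So 82⁻¹ ≡ 38 (mod 89).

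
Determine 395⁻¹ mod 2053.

Run the extended Euclidean algorithm:
2053 = 5*395 + 78
395 = 5*78 + 5
78 = 15*5 + 3
5 = 1*3 + 2
3 = 1*2 + 1
2 = 2*1 + 0
gcd(395, 2053) = 1, so the inverse exists.
Bézout: 1 = 157*2053 − 816*395.
So 395⁻¹ ≡ −816 ≡ 1237 (mod 2053).

1237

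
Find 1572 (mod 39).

12

1572 = 40·39 + 12, so 1572 ≡ 12 (mod 39).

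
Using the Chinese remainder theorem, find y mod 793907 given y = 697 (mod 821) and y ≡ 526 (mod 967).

148477

821⁻¹ mod 967: 821·457 ≡ 1 (mod 967), so 821⁻¹ ≡ 457.
y = 697 + 821·((526 − 697)·457 mod 967) = 697 + 821·180 = 148477.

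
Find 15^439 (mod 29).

19

15^1 ≡ 15 (mod 29)
15^2 ≡ 15^2 = 225 ≡ 22 (mod 29)
15^4 ≡ 22^2 = 484 ≡ 20 (mod 29)
15^8 ≡ 20^2 = 400 ≡ 23 (mod 29)
15^16 ≡ 23^2 = 529 ≡ 7 (mod 29)
15^32 ≡ 7^2 = 49 ≡ 20 (mod 29)
15^64 ≡ 20^2 = 400 ≡ 23 (mod 29)
15^128 ≡ 23^2 = 529 ≡ 7 (mod 29)
15^256 ≡ 7^2 = 49 ≡ 20 (mod 29)
15^439 = 15^256 * 15^128 * 15^32 * 15^16 * 15^4 * 15^2 * 15^1 ≡ 20 * 7 * 20 * 7 * 20 * 22 * 15 (mod 29).
Accumulate the product:
20 * 7 = 140 ≡ 24
24 * 20 = 480 ≡ 16
16 * 7 = 112 ≡ 25
25 * 20 = 500 ≡ 7
7 * 22 = 154 ≡ 9
9 * 15 = 135 ≡ 19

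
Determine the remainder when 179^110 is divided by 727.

179^1 ≡ 179 (mod 727)
179^2 ≡ 179^2 = 32041 ≡ 53 (mod 727)
179^4 ≡ 53^2 = 2809 ≡ 628 (mod 727)
179^8 ≡ 628^2 = 394384 ≡ 350 (mod 727)
179^16 ≡ 350^2 = 122500 ≡ 364 (mod 727)
179^32 ≡ 364^2 = 132496 ≡ 182 (mod 727)
179^64 ≡ 182^2 = 33124 ≡ 409 (mod 727)
179^110 = 179^64 × 179^32 × 179^8 × 179^4 × 179^2 ≡ 409 × 182 × 350 × 628 × 53 (mod 727).
Accumulate the product:
409 × 182 = 74438 ≡ 284
284 × 350 = 99400 ≡ 528
528 × 628 = 331584 ≡ 72
72 × 53 = 3816 ≡ 181

181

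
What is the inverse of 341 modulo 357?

290

357 = 1·341 + 16
341 = 21·16 + 5
16 = 3·5 + 1
5 = 5·1 + 0
gcd(341, 357) = 1, so the inverse exists.
Bézout: 1 = 64·357 − 67·341.
So 341⁻¹ ≡ −67 ≡ 290 (mod 357).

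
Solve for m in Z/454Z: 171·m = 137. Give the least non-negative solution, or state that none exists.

107

gcd(171, 454) = 1, so a unique solution mod 454 exists.
171⁻¹ ≡ 77 (mod 454).
m ≡ 77·137 ≡ 107 (mod 454).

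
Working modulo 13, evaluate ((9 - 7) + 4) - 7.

12

9 - 7 = 2
2 + 4 = 6
6 - 7 = -1 ≡ 12 (mod 13)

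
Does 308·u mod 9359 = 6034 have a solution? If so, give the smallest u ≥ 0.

gcd(308, 9359) = 7, and 7 | 6034, so solutions exist.
Divide through by 7: 44·u = 862 (mod 1337).
44⁻¹ ≡ 942 (mod 1337).
u ≡ 942·862 ≡ 445 (mod 1337).
The smallest non-negative solution is u = 445.

445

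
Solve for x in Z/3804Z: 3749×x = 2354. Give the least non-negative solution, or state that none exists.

gcd(3749, 3804) = 1, so a unique solution mod 3804 exists.
3749⁻¹ ≡ 3389 (mod 3804).
x ≡ 3389×2354 ≡ 718 (mod 3804).

718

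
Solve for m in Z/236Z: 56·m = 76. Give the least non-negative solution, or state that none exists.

gcd(56, 236) = 4, and 4 | 76, so solutions exist.
Divide through by 4: 14·m = 19 (mod 59).
14⁻¹ ≡ 38 (mod 59).
m ≡ 38·19 ≡ 14 (mod 59).
The smallest non-negative solution is m = 14.

14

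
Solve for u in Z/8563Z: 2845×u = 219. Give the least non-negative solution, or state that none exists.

gcd(2845, 8563) = 1, so a unique solution mod 8563 exists.
2845⁻¹ ≡ 1529 (mod 8563).
u ≡ 1529×219 ≡ 894 (mod 8563).

894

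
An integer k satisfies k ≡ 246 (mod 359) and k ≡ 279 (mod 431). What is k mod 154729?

359⁻¹ mod 431: 359·425 ≡ 1 (mod 431), so 359⁻¹ ≡ 425.
k = 246 + 359·((279 − 246)·425 mod 431) = 246 + 359·233 = 83893.
Check: 83893 mod 359 = 246, 83893 mod 431 = 279. ✓

83893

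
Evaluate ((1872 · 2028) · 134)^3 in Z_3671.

2733

1872 · 2028 = 3796416 ≡ 602 (mod 3671)
602 · 134 = 80668 ≡ 3577 (mod 3671)
(3577)^3 ≡ 2733 (mod 3671)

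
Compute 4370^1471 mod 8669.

4192

Using repeated squaring:
1471 in binary is 10110111111, i.e. 1471 = 1024 + 256 + 128 + 32 + 16 + 8 + 4 + 2 + 1.
4370^1 ≡ 4370 (mod 8669)
4370^2 ≡ 4370^2 = 19096900 ≡ 7762 (mod 8669)
4370^4 ≡ 7762^2 = 60248644 ≡ 7763 (mod 8669)
4370^8 ≡ 7763^2 = 60264169 ≡ 5950 (mod 8669)
4370^16 ≡ 5950^2 = 35402500 ≡ 6973 (mod 8669)
4370^32 ≡ 6973^2 = 48622729 ≡ 6977 (mod 8669)
4370^64 ≡ 6977^2 = 48678529 ≡ 2094 (mod 8669)
4370^128 ≡ 2094^2 = 4384836 ≡ 6991 (mod 8669)
4370^256 ≡ 6991^2 = 48874081 ≡ 6928 (mod 8669)
4370^512 ≡ 6928^2 = 47997184 ≡ 5600 (mod 8669)
4370^1024 ≡ 5600^2 = 31360000 ≡ 4227 (mod 8669)
4370^1471 = 4370^1024 · 4370^256 · 4370^128 · 4370^32 · 4370^16 · 4370^8 · 4370^4 · 4370^2 · 4370^1 ≡ 4227 · 6928 · 6991 · 6977 · 6973 · 5950 · 7763 · 7762 · 4370 (mod 8669).
Accumulate the product:
4227 · 6928 = 29284656 ≡ 774
774 · 6991 = 5411034 ≡ 1578
1578 · 6977 = 11009706 ≡ 76
76 · 6973 = 529948 ≡ 1139
1139 · 5950 = 6777050 ≡ 6561
6561 · 7763 = 50933043 ≡ 2668
2668 · 7762 = 20709016 ≡ 7444
7444 · 4370 = 32530280 ≡ 4192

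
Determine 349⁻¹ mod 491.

204

Run the extended Euclidean algorithm:
491 = 1·349 + 142
349 = 2·142 + 65
142 = 2·65 + 12
65 = 5·12 + 5
12 = 2·5 + 2
5 = 2·2 + 1
2 = 2·1 + 0
gcd(349, 491) = 1, so the inverse exists.
Back-substitute for 1:
1 = 1·5 − 2·2
  = −2·12 + 5·5
  = 5·65 − 27·12
  = −27·142 + 59·65
  = 59·349 − 145·142
  = −145·491 + 204·349
So 349⁻¹ ≡ 204 (mod 491).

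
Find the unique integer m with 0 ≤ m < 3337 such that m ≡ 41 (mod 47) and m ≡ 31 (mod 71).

47⁻¹ mod 71: 47·68 ≡ 1 (mod 71), so 47⁻¹ ≡ 68.
m = 41 + 47·((31 − 41)·68 mod 71) = 41 + 47·30 = 1451.
Check: 1451 mod 47 = 41, 1451 mod 71 = 31. ✓

1451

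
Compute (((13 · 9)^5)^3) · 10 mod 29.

13 · 9 = 117 ≡ 1 (mod 29)
(1)^5 ≡ 1 (mod 29)
(1)^3 ≡ 1 (mod 29)
1 · 10 = 10

10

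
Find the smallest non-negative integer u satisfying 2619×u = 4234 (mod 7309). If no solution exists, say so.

6772

gcd(2619, 7309) = 1, so a unique solution mod 7309 exists.
2619⁻¹ ≡ 1027 (mod 7309).
u ≡ 1027×4234 ≡ 6772 (mod 7309).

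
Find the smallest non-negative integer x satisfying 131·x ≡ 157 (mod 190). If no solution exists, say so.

gcd(131, 190) = 1, so a unique solution mod 190 exists.
131⁻¹ ≡ 161 (mod 190).
x ≡ 161·157 ≡ 7 (mod 190).

7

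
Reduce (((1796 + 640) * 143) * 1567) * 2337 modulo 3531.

2178

1796 + 640 = 2436
2436 * 143 = 348348 ≡ 2310 (mod 3531)
2310 * 1567 = 3619770 ≡ 495 (mod 3531)
495 * 2337 = 1156815 ≡ 2178 (mod 3531)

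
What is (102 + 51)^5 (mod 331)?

120

102 + 51 = 153
(153)^5 ≡ 120 (mod 331)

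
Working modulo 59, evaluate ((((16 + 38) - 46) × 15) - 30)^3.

16 + 38 = 54
54 - 46 = 8
8 × 15 = 120 ≡ 2 (mod 59)
2 - 30 = -28 ≡ 31 (mod 59)
(31)^3 ≡ 55 (mod 59)

55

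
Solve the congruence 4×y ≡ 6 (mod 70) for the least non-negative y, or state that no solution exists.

19

gcd(4, 70) = 2, and 2 | 6, so solutions exist.
Divide through by 2: 2×y ≡ 3 (mod 35).
2⁻¹ ≡ 18 (mod 35).
y ≡ 18×3 ≡ 19 (mod 35).
The smallest non-negative solution is y = 19.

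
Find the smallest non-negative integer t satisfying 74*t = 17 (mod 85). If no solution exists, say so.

gcd(74, 85) = 1, so a unique solution mod 85 exists.
74⁻¹ ≡ 54 (mod 85).
t ≡ 54*17 ≡ 68 (mod 85).

68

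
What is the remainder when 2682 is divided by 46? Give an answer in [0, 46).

2682 = 58×46 + 14, so 2682 ≡ 14 (mod 46).

14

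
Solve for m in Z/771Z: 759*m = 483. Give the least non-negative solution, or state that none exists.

24

gcd(759, 771) = 3, and 3 | 483, so solutions exist.
Divide through by 3: 253*m = 161 (mod 257).
253⁻¹ ≡ 64 (mod 257).
m ≡ 64*161 ≡ 24 (mod 257).
The smallest non-negative solution is m = 24.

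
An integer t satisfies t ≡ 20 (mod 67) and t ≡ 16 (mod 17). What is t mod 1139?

67⁻¹ mod 17: 67·16 ≡ 1 (mod 17), so 67⁻¹ ≡ 16.
t = 20 + 67·((16 − 20)·16 mod 17) = 20 + 67·4 = 288.
Check: 288 mod 67 = 20, 288 mod 17 = 16. ✓

288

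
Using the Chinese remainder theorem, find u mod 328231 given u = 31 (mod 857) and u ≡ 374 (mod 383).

180001

857⁻¹ mod 383: 857×282 ≡ 1 (mod 383), so 857⁻¹ ≡ 282.
u = 31 + 857×((374 − 31)×282 mod 383) = 31 + 857×210 = 180001.
Check: 180001 mod 857 = 31, 180001 mod 383 = 374. ✓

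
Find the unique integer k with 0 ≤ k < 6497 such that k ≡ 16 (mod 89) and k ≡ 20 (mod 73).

4911

89⁻¹ mod 73: 89·32 ≡ 1 (mod 73), so 89⁻¹ ≡ 32.
k = 16 + 89·((20 − 16)·32 mod 73) = 16 + 89·55 = 4911.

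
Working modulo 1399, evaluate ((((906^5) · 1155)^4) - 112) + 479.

(906)^5 ≡ 717 (mod 1399)
717 · 1155 = 828135 ≡ 1326 (mod 1399)
(1326)^4 ≡ 1339 (mod 1399)
1339 - 112 = 1227
1227 + 479 = 1706 ≡ 307 (mod 1399)

307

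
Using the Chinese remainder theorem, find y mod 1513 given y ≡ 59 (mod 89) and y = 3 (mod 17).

326

89⁻¹ mod 17: 89×13 ≡ 1 (mod 17), so 89⁻¹ ≡ 13.
y = 59 + 89×((3 − 59)×13 mod 17) = 59 + 89×3 = 326.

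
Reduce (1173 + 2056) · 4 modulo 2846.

1532

1173 + 2056 = 3229 ≡ 383 (mod 2846)
383 · 4 = 1532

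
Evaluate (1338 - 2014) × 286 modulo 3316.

2308

1338 - 2014 = -676 ≡ 2640 (mod 3316)
2640 × 286 = 755040 ≡ 2308 (mod 3316)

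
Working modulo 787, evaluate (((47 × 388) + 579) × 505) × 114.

757

47 × 388 = 18236 ≡ 135 (mod 787)
135 + 579 = 714
714 × 505 = 360570 ≡ 124 (mod 787)
124 × 114 = 14136 ≡ 757 (mod 787)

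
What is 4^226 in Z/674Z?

26

226 in binary is 11100010, i.e. 226 = 128 + 64 + 32 + 2.
4^1 ≡ 4 (mod 674)
4^2 ≡ 4^2 = 16 (mod 674)
4^4 ≡ 16^2 = 256 (mod 674)
4^8 ≡ 256^2 = 65536 ≡ 158 (mod 674)
4^16 ≡ 158^2 = 24964 ≡ 26 (mod 674)
4^32 ≡ 26^2 = 676 ≡ 2 (mod 674)
4^64 ≡ 2^2 = 4 (mod 674)
4^128 ≡ 4^2 = 16 (mod 674)
4^226 = 4^128 * 4^64 * 4^32 * 4^2 ≡ 16 * 4 * 2 * 16 (mod 674).
Accumulate the product:
16 * 4 = 64
64 * 2 = 128
128 * 16 = 2048 ≡ 26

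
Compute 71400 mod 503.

71400 = 141×503 + 477, so 71400 ≡ 477 (mod 503).

477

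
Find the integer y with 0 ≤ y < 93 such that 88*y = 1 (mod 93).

37

Run the extended Euclidean algorithm:
93 = 1*88 + 5
88 = 17*5 + 3
5 = 1*3 + 2
3 = 1*2 + 1
2 = 2*1 + 0
gcd(88, 93) = 1, so the inverse exists.
Bézout: 1 = −35*93 + 37*88.
So 88⁻¹ ≡ 37 (mod 93).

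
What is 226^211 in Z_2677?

2548

211 in binary is 11010011, i.e. 211 = 128 + 64 + 16 + 2 + 1.
226^1 ≡ 226 (mod 2677)
226^2 ≡ 226^2 = 51076 ≡ 213 (mod 2677)
226^4 ≡ 213^2 = 45369 ≡ 2537 (mod 2677)
226^8 ≡ 2537^2 = 6436369 ≡ 861 (mod 2677)
226^16 ≡ 861^2 = 741321 ≡ 2469 (mod 2677)
226^32 ≡ 2469^2 = 6095961 ≡ 432 (mod 2677)
226^64 ≡ 432^2 = 186624 ≡ 1911 (mod 2677)
226^128 ≡ 1911^2 = 3651921 ≡ 493 (mod 2677)
226^211 = 226^128 · 226^64 · 226^16 · 226^2 · 226^1 ≡ 493 · 1911 · 2469 · 213 · 226 (mod 2677).
Accumulate the product:
493 · 1911 = 942123 ≡ 2496
2496 · 2469 = 6162624 ≡ 170
170 · 213 = 36210 ≡ 1409
1409 · 226 = 318434 ≡ 2548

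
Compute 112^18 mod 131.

By square-and-multiply:
18 in binary is 10010, i.e. 18 = 16 + 2.
112^1 ≡ 112 (mod 131)
112^2 ≡ 112^2 = 12544 ≡ 99 (mod 131)
112^4 ≡ 99^2 = 9801 ≡ 107 (mod 131)
112^8 ≡ 107^2 = 11449 ≡ 52 (mod 131)
112^16 ≡ 52^2 = 2704 ≡ 84 (mod 131)
112^18 = 112^16 * 112^2 ≡ 84 * 99 (mod 131).
84 * 99 = 8316 ≡ 63 (mod 131).

63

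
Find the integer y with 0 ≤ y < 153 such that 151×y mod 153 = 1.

76

By the extended Euclidean algorithm:
153 = 1*151 + 2
151 = 75*2 + 1
2 = 2*1 + 0
gcd(151, 153) = 1, so the inverse exists.
Bézout: 1 = −75*153 + 76*151.
So 151⁻¹ ≡ 76 (mod 153).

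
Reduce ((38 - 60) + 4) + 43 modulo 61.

38 - 60 = -22 ≡ 39 (mod 61)
39 + 4 = 43
43 + 43 = 86 ≡ 25 (mod 61)

25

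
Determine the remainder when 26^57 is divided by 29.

26

Compute successive squares:
57 in binary is 111001, i.e. 57 = 32 + 16 + 8 + 1.
26^1 ≡ 26 (mod 29)
26^2 ≡ 26^2 = 676 ≡ 9 (mod 29)
26^4 ≡ 9^2 = 81 ≡ 23 (mod 29)
26^8 ≡ 23^2 = 529 ≡ 7 (mod 29)
26^16 ≡ 7^2 = 49 ≡ 20 (mod 29)
26^32 ≡ 20^2 = 400 ≡ 23 (mod 29)
26^57 = 26^32 · 26^16 · 26^8 · 26^1 ≡ 23 · 20 · 7 · 26 (mod 29).
Accumulate the product:
23 · 20 = 460 ≡ 25
25 · 7 = 175 ≡ 1
1 · 26 = 26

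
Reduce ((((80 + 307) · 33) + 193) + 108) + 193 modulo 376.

105

80 + 307 = 387 ≡ 11 (mod 376)
11 · 33 = 363
363 + 193 = 556 ≡ 180 (mod 376)
180 + 108 = 288
288 + 193 = 481 ≡ 105 (mod 376)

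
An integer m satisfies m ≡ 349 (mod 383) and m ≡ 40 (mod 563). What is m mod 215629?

69289

383⁻¹ mod 563: 383×147 ≡ 1 (mod 563), so 383⁻¹ ≡ 147.
m = 349 + 383×((40 − 349)×147 mod 563) = 349 + 383×180 = 69289.
Check: 69289 mod 383 = 349, 69289 mod 563 = 40. ✓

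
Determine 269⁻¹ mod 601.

248

Run the extended Euclidean algorithm:
601 = 2×269 + 63
269 = 4×63 + 17
63 = 3×17 + 12
17 = 1×12 + 5
12 = 2×5 + 2
5 = 2×2 + 1
2 = 2×1 + 0
gcd(269, 601) = 1, so the inverse exists.
Bézout: 1 = −111×601 + 248×269.
So 269⁻¹ ≡ 248 (mod 601).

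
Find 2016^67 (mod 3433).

67 in binary is 1000011, i.e. 67 = 64 + 2 + 1.
2016^1 ≡ 2016 (mod 3433)
2016^2 ≡ 2016^2 = 4064256 ≡ 3017 (mod 3433)
2016^4 ≡ 3017^2 = 9102289 ≡ 1406 (mod 3433)
2016^8 ≡ 1406^2 = 1976836 ≡ 2861 (mod 3433)
2016^16 ≡ 2861^2 = 8185321 ≡ 1049 (mod 3433)
2016^32 ≡ 1049^2 = 1100401 ≡ 1841 (mod 3433)
2016^64 ≡ 1841^2 = 3389281 ≡ 910 (mod 3433)
2016^67 = 2016^64 * 2016^2 * 2016^1 ≡ 910 * 3017 * 2016 (mod 3433).
Accumulate the product:
910 * 3017 = 2745470 ≡ 2503
2503 * 2016 = 5046048 ≡ 2971

2971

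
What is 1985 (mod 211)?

1985 = 9·211 + 86, so 1985 ≡ 86 (mod 211).

86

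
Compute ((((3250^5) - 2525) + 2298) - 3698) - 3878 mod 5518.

1875

(3250)^5 ≡ 4160 (mod 5518)
4160 - 2525 = 1635
1635 + 2298 = 3933
3933 - 3698 = 235
235 - 3878 = -3643 ≡ 1875 (mod 5518)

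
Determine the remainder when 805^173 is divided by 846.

805^1 ≡ 805 (mod 846)
805^2 ≡ 805^2 = 648025 ≡ 835 (mod 846)
805^4 ≡ 835^2 = 697225 ≡ 121 (mod 846)
805^8 ≡ 121^2 = 14641 ≡ 259 (mod 846)
805^16 ≡ 259^2 = 67081 ≡ 247 (mod 846)
805^32 ≡ 247^2 = 61009 ≡ 97 (mod 846)
805^64 ≡ 97^2 = 9409 ≡ 103 (mod 846)
805^128 ≡ 103^2 = 10609 ≡ 457 (mod 846)
805^173 = 805^128 × 805^32 × 805^8 × 805^4 × 805^1 ≡ 457 × 97 × 259 × 121 × 805 (mod 846).
Accumulate the product:
457 × 97 = 44329 ≡ 337
337 × 259 = 87283 ≡ 145
145 × 121 = 17545 ≡ 625
625 × 805 = 503125 ≡ 601

601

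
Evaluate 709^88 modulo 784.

737

By square-and-multiply:
88 in binary is 1011000, i.e. 88 = 64 + 16 + 8.
709^1 ≡ 709 (mod 784)
709^2 ≡ 709^2 = 502681 ≡ 137 (mod 784)
709^4 ≡ 137^2 = 18769 ≡ 737 (mod 784)
709^8 ≡ 737^2 = 543169 ≡ 641 (mod 784)
709^16 ≡ 641^2 = 410881 ≡ 65 (mod 784)
709^32 ≡ 65^2 = 4225 ≡ 305 (mod 784)
709^64 ≡ 305^2 = 93025 ≡ 513 (mod 784)
709^88 = 709^64 · 709^16 · 709^8 ≡ 513 · 65 · 641 (mod 784).
Accumulate the product:
513 · 65 = 33345 ≡ 417
417 · 641 = 267297 ≡ 737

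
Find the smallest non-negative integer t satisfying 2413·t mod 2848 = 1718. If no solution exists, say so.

gcd(2413, 2848) = 1, so a unique solution mod 2848 exists.
2413⁻¹ ≡ 2501 (mod 2848).
t ≡ 2501·1718 ≡ 1934 (mod 2848).

1934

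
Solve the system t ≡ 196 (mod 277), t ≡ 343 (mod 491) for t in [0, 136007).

92160

277⁻¹ mod 491: 277*39 ≡ 1 (mod 491), so 277⁻¹ ≡ 39.
t = 196 + 277*((343 − 196)*39 mod 491) = 196 + 277*332 = 92160.
Check: 92160 mod 277 = 196, 92160 mod 491 = 343. ✓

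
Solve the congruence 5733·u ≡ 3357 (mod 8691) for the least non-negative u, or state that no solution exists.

2652

gcd(5733, 8691) = 3, and 3 | 3357, so solutions exist.
Divide through by 3: 1911·u ≡ 1119 mod 2897.
1911⁻¹ ≡ 2612 (mod 2897).
u ≡ 2612·1119 ≡ 2652 (mod 2897).
The smallest non-negative solution is u = 2652.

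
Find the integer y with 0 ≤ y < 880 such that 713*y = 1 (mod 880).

137

Apply the Euclidean algorithm and back-substitute:
880 = 1*713 + 167
713 = 4*167 + 45
167 = 3*45 + 32
45 = 1*32 + 13
32 = 2*13 + 6
13 = 2*6 + 1
6 = 6*1 + 0
gcd(713, 880) = 1, so the inverse exists.
Back-substitute for 1:
1 = 1*13 − 2*6
  = −2*32 + 5*13
  = 5*45 − 7*32
  = −7*167 + 26*45
  = 26*713 − 111*167
  = −111*880 + 137*713
So 713⁻¹ ≡ 137 (mod 880).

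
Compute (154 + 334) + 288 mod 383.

154 + 334 = 488 ≡ 105 (mod 383)
105 + 288 = 393 ≡ 10 (mod 383)

10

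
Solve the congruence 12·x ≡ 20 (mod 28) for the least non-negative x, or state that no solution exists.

gcd(12, 28) = 4, and 4 | 20, so solutions exist.
Divide through by 4: 3·x ≡ 5 (mod 7).
3⁻¹ ≡ 5 (mod 7).
x ≡ 5·5 ≡ 4 (mod 7).
The smallest non-negative solution is x = 4.

4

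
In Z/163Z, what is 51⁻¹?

Apply the Euclidean algorithm and back-substitute:
163 = 3·51 + 10
51 = 5·10 + 1
10 = 10·1 + 0
gcd(51, 163) = 1, so the inverse exists.
Back-substitute for 1:
1 = 1·51 − 5·10
  = −5·163 + 16·51
So 51⁻¹ ≡ 16 (mod 163).

16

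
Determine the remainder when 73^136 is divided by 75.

61

Compute successive squares:
136 in binary is 10001000, i.e. 136 = 128 + 8.
73^1 ≡ 73 (mod 75)
73^2 ≡ 73^2 = 5329 ≡ 4 (mod 75)
73^4 ≡ 4^2 = 16 (mod 75)
73^8 ≡ 16^2 = 256 ≡ 31 (mod 75)
73^16 ≡ 31^2 = 961 ≡ 61 (mod 75)
73^32 ≡ 61^2 = 3721 ≡ 46 (mod 75)
73^64 ≡ 46^2 = 2116 ≡ 16 (mod 75)
73^128 ≡ 16^2 = 256 ≡ 31 (mod 75)
73^136 = 73^128 · 73^8 ≡ 31 · 31 (mod 75).
31 · 31 = 961 ≡ 61 (mod 75).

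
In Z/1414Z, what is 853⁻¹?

1414 = 1×853 + 561
853 = 1×561 + 292
561 = 1×292 + 269
292 = 1×269 + 23
269 = 11×23 + 16
23 = 1×16 + 7
16 = 2×7 + 2
7 = 3×2 + 1
2 = 2×1 + 0
gcd(853, 1414) = 1, so the inverse exists.
Bézout: 1 = −371×1414 + 615×853.
So 853⁻¹ ≡ 615 (mod 1414).

615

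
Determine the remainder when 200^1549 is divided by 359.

125

Using repeated squaring:
1549 in binary is 11000001101, i.e. 1549 = 1024 + 512 + 8 + 4 + 1.
200^1 ≡ 200 (mod 359)
200^2 ≡ 200^2 = 40000 ≡ 151 (mod 359)
200^4 ≡ 151^2 = 22801 ≡ 184 (mod 359)
200^8 ≡ 184^2 = 33856 ≡ 110 (mod 359)
200^16 ≡ 110^2 = 12100 ≡ 253 (mod 359)
200^32 ≡ 253^2 = 64009 ≡ 107 (mod 359)
200^64 ≡ 107^2 = 11449 ≡ 320 (mod 359)
200^128 ≡ 320^2 = 102400 ≡ 85 (mod 359)
200^256 ≡ 85^2 = 7225 ≡ 45 (mod 359)
200^512 ≡ 45^2 = 2025 ≡ 230 (mod 359)
200^1024 ≡ 230^2 = 52900 ≡ 127 (mod 359)
200^1549 = 200^1024 × 200^512 × 200^8 × 200^4 × 200^1 ≡ 127 × 230 × 110 × 184 × 200 (mod 359).
Accumulate the product:
127 × 230 = 29210 ≡ 131
131 × 110 = 14410 ≡ 50
50 × 184 = 9200 ≡ 225
225 × 200 = 45000 ≡ 125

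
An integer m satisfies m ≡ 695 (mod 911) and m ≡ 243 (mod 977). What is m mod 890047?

681212

911⁻¹ mod 977: 911×74 ≡ 1 (mod 977), so 911⁻¹ ≡ 74.
m = 695 + 911×((243 − 695)×74 mod 977) = 695 + 911×747 = 681212.
Check: 681212 mod 911 = 695, 681212 mod 977 = 243. ✓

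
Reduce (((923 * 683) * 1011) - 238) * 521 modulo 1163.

617

923 * 683 = 630409 ≡ 63 (mod 1163)
63 * 1011 = 63693 ≡ 891 (mod 1163)
891 - 238 = 653
653 * 521 = 340213 ≡ 617 (mod 1163)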